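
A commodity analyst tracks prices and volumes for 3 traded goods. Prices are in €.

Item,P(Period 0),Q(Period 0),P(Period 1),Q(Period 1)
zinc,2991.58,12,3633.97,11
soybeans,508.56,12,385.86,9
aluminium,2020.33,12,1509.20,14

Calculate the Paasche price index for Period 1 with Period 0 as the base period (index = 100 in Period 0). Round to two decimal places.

Paasche price index uses current-period quantities as weights.
ΣP(Period 1)·Q(Period 1) = 3633.97×11 + 385.86×9 + 1509.20×14 = 39973.67 + 3472.74 + 21128.8 = 64575.21
ΣP(Period 0)·Q(Period 1) = 2991.58×11 + 508.56×9 + 2020.33×14 = 32907.38 + 4577.04 + 28284.62 = 65769.04
Index = 64575.21 / 65769.04 × 100 = 98.1848

98.18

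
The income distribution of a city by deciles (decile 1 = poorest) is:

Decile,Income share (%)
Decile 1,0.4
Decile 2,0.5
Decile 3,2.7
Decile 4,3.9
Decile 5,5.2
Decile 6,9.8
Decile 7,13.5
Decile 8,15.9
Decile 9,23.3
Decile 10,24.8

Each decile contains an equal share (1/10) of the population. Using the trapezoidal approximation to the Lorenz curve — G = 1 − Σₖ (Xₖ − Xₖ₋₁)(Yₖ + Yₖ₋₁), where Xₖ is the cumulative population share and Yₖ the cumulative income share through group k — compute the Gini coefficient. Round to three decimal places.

0.479

Cumulative income shares Yₖ: 0.0040, 0.0090, 0.0360, 0.0750, 0.1270, 0.2250, 0.3600, 0.5190, 0.7520, 1.0000
Σ (Xₖ−Xₖ₋₁)(Yₖ+Yₖ₋₁) = (1/10)(0.0040+0.0000) + (1/10)(0.0090+0.0040) + (1/10)(0.0360+0.0090) + (1/10)(0.0750+0.0360) + (1/10)(0.1270+0.0750) + (1/10)(0.2250+0.1270) + (1/10)(0.3600+0.2250) + (1/10)(0.5190+0.3600) + (1/10)(0.7520+0.5190) + (1/10)(1.0000+0.7520)
  = 0.0004 + 0.0013 + 0.0045 + 0.0111 + 0.0202 + 0.0352 + 0.0585 + 0.0879 + 0.1271 + 0.1752 = 0.5214
G = 1 − 0.5214 = 0.4786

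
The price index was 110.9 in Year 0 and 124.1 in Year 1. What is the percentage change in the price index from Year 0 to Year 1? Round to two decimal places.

Change = (124.1 − 110.9) / 110.9 × 100
       = 13.2 / 110.9 × 100 = 11.9026%

11.90%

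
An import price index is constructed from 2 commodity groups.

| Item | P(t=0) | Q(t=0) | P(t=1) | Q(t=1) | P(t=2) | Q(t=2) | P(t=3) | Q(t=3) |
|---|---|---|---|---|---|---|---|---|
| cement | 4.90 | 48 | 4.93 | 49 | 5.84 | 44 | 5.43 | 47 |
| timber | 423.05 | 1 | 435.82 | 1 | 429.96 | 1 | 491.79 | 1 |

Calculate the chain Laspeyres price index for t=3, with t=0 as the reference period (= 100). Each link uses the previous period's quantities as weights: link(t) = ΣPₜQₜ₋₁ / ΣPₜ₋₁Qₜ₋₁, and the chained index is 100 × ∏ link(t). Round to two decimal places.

114.88

Link t=0→t=1:
ΣP(t=1)Q(t=0) = 4.93×48 + 435.82×1 = 236.64 + 435.82 = 672.46
ΣP(t=0)Q(t=0) = 4.90×48 + 423.05×1 = 235.2 + 423.05 = 658.25
link = 672.46/658.25 = 1.021588
Link t=1→t=2:
ΣP(t=2)Q(t=1) = 5.84×49 + 429.96×1 = 286.16 + 429.96 = 716.12
ΣP(t=1)Q(t=1) = 4.93×49 + 435.82×1 = 241.57 + 435.82 = 677.39
link = 716.12/677.39 = 1.057175
Link t=2→t=3:
ΣP(t=3)Q(t=2) = 5.43×44 + 491.79×1 = 238.92 + 491.79 = 730.71
ΣP(t=2)Q(t=2) = 5.84×44 + 429.96×1 = 256.96 + 429.96 = 686.92
link = 730.71/686.92 = 1.063748
Chained index = 100 × 1.021588 × 1.057175 × 1.063748 = 114.8845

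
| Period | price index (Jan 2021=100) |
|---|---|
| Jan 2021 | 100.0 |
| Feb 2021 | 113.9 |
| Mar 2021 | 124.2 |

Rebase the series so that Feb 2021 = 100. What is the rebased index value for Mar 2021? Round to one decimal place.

Rebased(Mar 2021) = 124.2 / 113.9 × 100 = 109.0430

109.0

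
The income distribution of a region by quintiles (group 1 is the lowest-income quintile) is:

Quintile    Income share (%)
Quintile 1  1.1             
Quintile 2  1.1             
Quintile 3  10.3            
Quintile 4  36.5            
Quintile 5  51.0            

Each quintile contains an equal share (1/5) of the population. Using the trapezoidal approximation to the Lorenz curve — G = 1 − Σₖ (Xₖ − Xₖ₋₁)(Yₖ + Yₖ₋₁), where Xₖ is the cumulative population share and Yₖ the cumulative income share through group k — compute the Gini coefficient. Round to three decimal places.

0.541

Cumulative income shares Yₖ: 0.0110, 0.0220, 0.1250, 0.4900, 1.0000
Σ (Xₖ−Xₖ₋₁)(Yₖ+Yₖ₋₁) = (1/5)(0.0110+0.0000) + (1/5)(0.0220+0.0110) + (1/5)(0.1250+0.0220) + (1/5)(0.4900+0.1250) + (1/5)(1.0000+0.4900)
  = 0.0022 + 0.0066 + 0.0294 + 0.1230 + 0.2980 = 0.4592
G = 1 − 0.4592 = 0.5408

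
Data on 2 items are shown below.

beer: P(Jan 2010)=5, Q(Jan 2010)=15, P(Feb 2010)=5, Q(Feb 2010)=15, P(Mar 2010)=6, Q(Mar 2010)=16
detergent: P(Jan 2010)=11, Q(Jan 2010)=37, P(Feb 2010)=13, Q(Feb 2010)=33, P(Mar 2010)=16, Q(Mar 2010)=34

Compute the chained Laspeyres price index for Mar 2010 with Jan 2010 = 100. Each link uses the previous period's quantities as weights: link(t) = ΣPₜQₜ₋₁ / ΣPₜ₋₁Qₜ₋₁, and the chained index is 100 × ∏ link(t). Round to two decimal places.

Link Jan 2010→Feb 2010:
ΣP(Feb 2010)Q(Jan 2010) = 5×15 + 13×37 = 75 + 481 = 556
ΣP(Jan 2010)Q(Jan 2010) = 5×15 + 11×37 = 75 + 407 = 482
link = 556/482 = 1.153527
Link Feb 2010→Mar 2010:
ΣP(Mar 2010)Q(Feb 2010) = 6×15 + 16×33 = 90 + 528 = 618
ΣP(Feb 2010)Q(Feb 2010) = 5×15 + 13×33 = 75 + 429 = 504
link = 618/504 = 1.226190
Chained index = 100 × 1.153527 × 1.226190 = 141.4444

141.44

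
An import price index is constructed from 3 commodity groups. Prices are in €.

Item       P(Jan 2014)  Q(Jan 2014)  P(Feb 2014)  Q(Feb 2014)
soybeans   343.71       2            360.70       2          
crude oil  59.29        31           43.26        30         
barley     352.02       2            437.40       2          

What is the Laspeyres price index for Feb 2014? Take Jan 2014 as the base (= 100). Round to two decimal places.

90.95

Laspeyres price index uses base-period quantities as weights.
ΣP(Feb 2014)·Q(Jan 2014) = 360.70×2 + 43.26×31 + 437.40×2 = 721.4 + 1341.06 + 874.8 = 2937.26
ΣP(Jan 2014)·Q(Jan 2014) = 343.71×2 + 59.29×31 + 352.02×2 = 687.42 + 1837.99 + 704.04 = 3229.45
Index = 2937.26 / 3229.45 × 100 = 90.9523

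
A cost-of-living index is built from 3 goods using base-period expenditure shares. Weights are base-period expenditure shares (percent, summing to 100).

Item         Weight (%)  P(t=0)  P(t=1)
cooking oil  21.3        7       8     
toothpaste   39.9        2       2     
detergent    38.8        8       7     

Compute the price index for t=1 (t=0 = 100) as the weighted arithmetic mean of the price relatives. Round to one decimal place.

98.2

cooking oil: 21.3 × (8/7) = 21.3 × 1.142857 = 24.3429
toothpaste: 39.9 × (2/2) = 39.9 × 1.000000 = 39.9000
detergent: 38.8 × (7/8) = 38.8 × 0.875000 = 33.9500
Index = Σ wᵢ·(p₁ᵢ/p₀ᵢ) = 24.3429 + 39.9000 + 33.9500 = 98.1929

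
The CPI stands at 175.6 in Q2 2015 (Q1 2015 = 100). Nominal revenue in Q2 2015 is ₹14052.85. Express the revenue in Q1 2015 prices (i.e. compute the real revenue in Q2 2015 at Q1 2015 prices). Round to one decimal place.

Real = Nominal ÷ (Index/100) = 14052.85 ÷ (175.6/100)
     = 14052.85 ÷ 1.756 = 8002.7620

8002.8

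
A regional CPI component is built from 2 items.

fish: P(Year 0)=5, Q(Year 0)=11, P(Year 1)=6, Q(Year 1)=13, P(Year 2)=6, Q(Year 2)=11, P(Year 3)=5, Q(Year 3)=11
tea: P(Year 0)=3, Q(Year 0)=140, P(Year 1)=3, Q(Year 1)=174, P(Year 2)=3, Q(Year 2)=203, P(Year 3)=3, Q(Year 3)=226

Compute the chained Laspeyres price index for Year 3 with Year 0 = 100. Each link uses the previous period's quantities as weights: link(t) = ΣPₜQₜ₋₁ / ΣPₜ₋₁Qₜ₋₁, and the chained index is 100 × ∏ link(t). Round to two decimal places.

100.65

Link Year 0→Year 1:
ΣP(Year 1)Q(Year 0) = 6×11 + 3×140 = 66 + 420 = 486
ΣP(Year 0)Q(Year 0) = 5×11 + 3×140 = 55 + 420 = 475
link = 486/475 = 1.023158
Link Year 1→Year 2:
ΣP(Year 2)Q(Year 1) = 6×13 + 3×174 = 78 + 522 = 600
ΣP(Year 1)Q(Year 1) = 6×13 + 3×174 = 78 + 522 = 600
link = 600/600 = 1.000000
Link Year 2→Year 3:
ΣP(Year 3)Q(Year 2) = 5×11 + 3×203 = 55 + 609 = 664
ΣP(Year 2)Q(Year 2) = 6×11 + 3×203 = 66 + 609 = 675
link = 664/675 = 0.983704
Chained index = 100 × 1.023158 × 1.000000 × 0.983704 = 100.6484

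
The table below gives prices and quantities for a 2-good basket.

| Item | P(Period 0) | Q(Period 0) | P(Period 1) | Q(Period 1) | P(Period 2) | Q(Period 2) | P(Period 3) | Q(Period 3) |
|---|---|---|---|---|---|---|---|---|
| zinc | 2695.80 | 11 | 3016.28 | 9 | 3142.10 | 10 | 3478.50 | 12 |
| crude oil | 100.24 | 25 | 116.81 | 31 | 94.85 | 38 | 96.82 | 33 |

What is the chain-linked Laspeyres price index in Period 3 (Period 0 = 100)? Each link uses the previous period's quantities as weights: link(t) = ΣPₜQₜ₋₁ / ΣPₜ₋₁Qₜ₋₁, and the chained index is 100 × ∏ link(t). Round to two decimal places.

Link Period 0→Period 1:
ΣP(Period 1)Q(Period 0) = 3016.28×11 + 116.81×25 = 33179.08 + 2920.25 = 36099.33
ΣP(Period 0)Q(Period 0) = 2695.80×11 + 100.24×25 = 29653.8 + 2506 = 32159.8
link = 36099.33/32159.8 = 1.122499
Link Period 1→Period 2:
ΣP(Period 2)Q(Period 1) = 3142.10×9 + 94.85×31 = 28278.9 + 2940.35 = 31219.25
ΣP(Period 1)Q(Period 1) = 3016.28×9 + 116.81×31 = 27146.52 + 3621.11 = 30767.63
link = 31219.25/30767.63 = 1.014678
Link Period 2→Period 3:
ΣP(Period 3)Q(Period 2) = 3478.50×10 + 96.82×38 = 34785 + 3679.16 = 38464.16
ΣP(Period 2)Q(Period 2) = 3142.10×10 + 94.85×38 = 31421 + 3604.3 = 35025.3
link = 38464.16/35025.3 = 1.098182
Chained index = 100 × 1.122499 × 1.014678 × 1.098182 = 125.0802

125.08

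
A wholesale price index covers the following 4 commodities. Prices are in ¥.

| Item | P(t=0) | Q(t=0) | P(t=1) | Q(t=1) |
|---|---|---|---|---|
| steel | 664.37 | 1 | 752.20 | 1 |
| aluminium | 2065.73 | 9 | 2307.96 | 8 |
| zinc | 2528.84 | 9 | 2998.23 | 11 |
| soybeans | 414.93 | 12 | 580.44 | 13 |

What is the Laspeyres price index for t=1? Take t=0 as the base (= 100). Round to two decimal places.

118.04

Laspeyres price index uses base-period quantities as weights.
ΣP(t=1)·Q(t=0) = 752.20×1 + 2307.96×9 + 2998.23×9 + 580.44×12 = 752.2 + 20771.64 + 26984.07 + 6965.28 = 55473.19
ΣP(t=0)·Q(t=0) = 664.37×1 + 2065.73×9 + 2528.84×9 + 414.93×12 = 664.37 + 18591.57 + 22759.56 + 4979.16 = 46994.66
Index = 55473.19 / 46994.66 × 100 = 118.0415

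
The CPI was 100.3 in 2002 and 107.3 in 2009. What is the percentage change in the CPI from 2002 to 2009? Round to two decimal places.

Change = (107.3 − 100.3) / 100.3 × 100
       = 7.0 / 100.3 × 100 = 6.9791%

6.98%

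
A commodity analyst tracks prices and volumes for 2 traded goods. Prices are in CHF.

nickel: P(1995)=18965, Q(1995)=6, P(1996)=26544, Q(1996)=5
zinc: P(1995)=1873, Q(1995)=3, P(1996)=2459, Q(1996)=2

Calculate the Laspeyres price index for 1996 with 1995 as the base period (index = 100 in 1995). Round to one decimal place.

139.6

Laspeyres price index uses base-period quantities as weights.
ΣP(1996)·Q(1995) = 26544×6 + 2459×3 = 159264 + 7377 = 166641
ΣP(1995)·Q(1995) = 18965×6 + 1873×3 = 113790 + 5619 = 119409
Index = 166641 / 119409 × 100 = 139.5548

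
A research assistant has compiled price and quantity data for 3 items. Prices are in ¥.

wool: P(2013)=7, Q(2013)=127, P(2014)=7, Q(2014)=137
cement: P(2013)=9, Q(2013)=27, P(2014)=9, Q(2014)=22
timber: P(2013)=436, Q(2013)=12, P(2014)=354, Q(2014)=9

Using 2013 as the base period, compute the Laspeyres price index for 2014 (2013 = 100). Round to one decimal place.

84.5

Laspeyres price index uses base-period quantities as weights.
ΣP(2014)·Q(2013) = 7×127 + 9×27 + 354×12 = 889 + 243 + 4248 = 5380
ΣP(2013)·Q(2013) = 7×127 + 9×27 + 436×12 = 889 + 243 + 5232 = 6364
Index = 5380 / 6364 × 100 = 84.5380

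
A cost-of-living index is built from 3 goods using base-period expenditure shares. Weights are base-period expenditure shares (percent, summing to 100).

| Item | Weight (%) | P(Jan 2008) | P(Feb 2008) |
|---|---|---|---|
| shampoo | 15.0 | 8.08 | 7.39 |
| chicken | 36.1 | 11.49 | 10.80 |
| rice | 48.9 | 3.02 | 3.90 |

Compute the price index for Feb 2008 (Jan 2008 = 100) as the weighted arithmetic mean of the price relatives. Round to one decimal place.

shampoo: 15.0 × (7.39/8.08) = 15.0 × 0.914604 = 13.7191
chicken: 36.1 × (10.80/11.49) = 36.1 × 0.939948 = 33.9321
rice: 48.9 × (3.90/3.02) = 48.9 × 1.291391 = 63.1490
Index = Σ wᵢ·(p₁ᵢ/p₀ᵢ) = 13.7191 + 33.9321 + 63.1490 = 110.8002

110.8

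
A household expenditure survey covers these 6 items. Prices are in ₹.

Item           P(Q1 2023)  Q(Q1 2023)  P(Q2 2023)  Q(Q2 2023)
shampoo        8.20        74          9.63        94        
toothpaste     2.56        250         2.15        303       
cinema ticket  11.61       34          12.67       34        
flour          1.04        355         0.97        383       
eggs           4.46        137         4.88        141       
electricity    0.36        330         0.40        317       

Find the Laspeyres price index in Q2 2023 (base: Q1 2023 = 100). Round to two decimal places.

103.11

Laspeyres price index uses base-period quantities as weights.
ΣP(Q2 2023)·Q(Q1 2023) = 9.63×74 + 2.15×250 + 12.67×34 + 0.97×355 + 4.88×137 + 0.40×330 = 712.62 + 537.5 + 430.78 + 344.35 + 668.56 + 132 = 2825.81
ΣP(Q1 2023)·Q(Q1 2023) = 8.20×74 + 2.56×250 + 11.61×34 + 1.04×355 + 4.46×137 + 0.36×330 = 606.8 + 640 + 394.74 + 369.2 + 611.02 + 118.8 = 2740.56
Index = 2825.81 / 2740.56 × 100 = 103.1107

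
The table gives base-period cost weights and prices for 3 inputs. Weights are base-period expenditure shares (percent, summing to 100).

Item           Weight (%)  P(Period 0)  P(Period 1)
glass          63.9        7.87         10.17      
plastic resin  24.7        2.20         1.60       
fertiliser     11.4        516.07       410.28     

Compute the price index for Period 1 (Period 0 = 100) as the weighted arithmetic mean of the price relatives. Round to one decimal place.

109.6

glass: 63.9 × (10.17/7.87) = 63.9 × 1.292249 = 82.5747
plastic resin: 24.7 × (1.60/2.20) = 24.7 × 0.727273 = 17.9636
fertiliser: 11.4 × (410.28/516.07) = 11.4 × 0.795008 = 9.0631
Index = Σ wᵢ·(p₁ᵢ/p₀ᵢ) = 82.5747 + 17.9636 + 9.0631 = 109.6014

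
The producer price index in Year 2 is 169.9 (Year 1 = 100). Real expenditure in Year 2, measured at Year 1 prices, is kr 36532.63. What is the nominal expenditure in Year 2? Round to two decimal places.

62068.94

Nominal = Real × (Index/100) = 36532.63 × (169.9/100)
        = 36532.63 × 1.699 = 62068.9384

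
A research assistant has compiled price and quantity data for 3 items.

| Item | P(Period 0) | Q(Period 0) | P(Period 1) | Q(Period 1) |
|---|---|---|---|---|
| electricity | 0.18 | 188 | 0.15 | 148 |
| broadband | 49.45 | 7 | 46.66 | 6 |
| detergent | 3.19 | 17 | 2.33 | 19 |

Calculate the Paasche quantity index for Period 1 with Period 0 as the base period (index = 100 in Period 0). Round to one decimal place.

87.8

Paasche quantity index uses current-period prices as weights.
ΣP(Period 1)·Q(Period 1) = 0.15×148 + 46.66×6 + 2.33×19 = 22.2 + 279.96 + 44.27 = 346.43
ΣP(Period 1)·Q(Period 0) = 0.15×188 + 46.66×7 + 2.33×17 = 28.2 + 326.62 + 39.61 = 394.43
Index = 346.43 / 394.43 × 100 = 87.8305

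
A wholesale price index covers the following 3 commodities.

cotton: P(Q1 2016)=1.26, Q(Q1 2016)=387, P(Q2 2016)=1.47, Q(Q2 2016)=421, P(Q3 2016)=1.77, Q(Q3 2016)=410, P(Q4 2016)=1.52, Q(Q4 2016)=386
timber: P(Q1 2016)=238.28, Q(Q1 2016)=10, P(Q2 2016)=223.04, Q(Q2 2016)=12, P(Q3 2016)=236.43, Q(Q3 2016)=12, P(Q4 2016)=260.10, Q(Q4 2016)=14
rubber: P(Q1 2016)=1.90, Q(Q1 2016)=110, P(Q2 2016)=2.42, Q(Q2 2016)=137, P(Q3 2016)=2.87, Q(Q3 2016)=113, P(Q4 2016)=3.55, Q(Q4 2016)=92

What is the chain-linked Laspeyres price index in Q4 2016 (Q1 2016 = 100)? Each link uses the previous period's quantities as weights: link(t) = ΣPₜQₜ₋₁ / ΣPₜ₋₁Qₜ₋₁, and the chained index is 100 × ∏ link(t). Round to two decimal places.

Link Q1 2016→Q2 2016:
ΣP(Q2 2016)Q(Q1 2016) = 1.47×387 + 223.04×10 + 2.42×110 = 568.89 + 2230.4 + 266.2 = 3065.49
ΣP(Q1 2016)Q(Q1 2016) = 1.26×387 + 238.28×10 + 1.90×110 = 487.62 + 2382.8 + 209 = 3079.42
link = 3065.49/3079.42 = 0.995476
Link Q2 2016→Q3 2016:
ΣP(Q3 2016)Q(Q2 2016) = 1.77×421 + 236.43×12 + 2.87×137 = 745.17 + 2837.16 + 393.19 = 3975.52
ΣP(Q2 2016)Q(Q2 2016) = 1.47×421 + 223.04×12 + 2.42×137 = 618.87 + 2676.48 + 331.54 = 3626.89
link = 3975.52/3626.89 = 1.096124
Link Q3 2016→Q4 2016:
ΣP(Q4 2016)Q(Q3 2016) = 1.52×410 + 260.10×12 + 3.55×113 = 623.2 + 3121.2 + 401.15 = 4145.55
ΣP(Q3 2016)Q(Q3 2016) = 1.77×410 + 236.43×12 + 2.87×113 = 725.7 + 2837.16 + 324.31 = 3887.17
link = 4145.55/3887.17 = 1.066470
Chained index = 100 × 0.995476 × 1.096124 × 1.066470 = 116.3695

116.37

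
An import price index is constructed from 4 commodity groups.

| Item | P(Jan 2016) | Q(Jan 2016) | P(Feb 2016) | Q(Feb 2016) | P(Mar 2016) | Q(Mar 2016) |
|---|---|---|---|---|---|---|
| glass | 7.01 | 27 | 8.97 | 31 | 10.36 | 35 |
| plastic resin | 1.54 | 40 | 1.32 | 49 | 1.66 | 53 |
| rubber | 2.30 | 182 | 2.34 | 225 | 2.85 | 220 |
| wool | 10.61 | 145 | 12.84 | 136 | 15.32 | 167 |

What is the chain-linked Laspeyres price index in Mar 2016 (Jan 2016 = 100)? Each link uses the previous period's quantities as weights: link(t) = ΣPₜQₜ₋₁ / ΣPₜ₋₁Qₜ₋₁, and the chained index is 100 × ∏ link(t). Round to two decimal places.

Link Jan 2016→Feb 2016:
ΣP(Feb 2016)Q(Jan 2016) = 8.97×27 + 1.32×40 + 2.34×182 + 12.84×145 = 242.19 + 52.8 + 425.88 + 1861.8 = 2582.67
ΣP(Jan 2016)Q(Jan 2016) = 7.01×27 + 1.54×40 + 2.30×182 + 10.61×145 = 189.27 + 61.6 + 418.6 + 1538.45 = 2207.92
link = 2582.67/2207.92 = 1.169730
Link Feb 2016→Mar 2016:
ΣP(Mar 2016)Q(Feb 2016) = 10.36×31 + 1.66×49 + 2.85×225 + 15.32×136 = 321.16 + 81.34 + 641.25 + 2083.52 = 3127.27
ΣP(Feb 2016)Q(Feb 2016) = 8.97×31 + 1.32×49 + 2.34×225 + 12.84×136 = 278.07 + 64.68 + 526.5 + 1746.24 = 2615.49
link = 3127.27/2615.49 = 1.195673
Chained index = 100 × 1.169730 × 1.195673 = 139.8614

139.86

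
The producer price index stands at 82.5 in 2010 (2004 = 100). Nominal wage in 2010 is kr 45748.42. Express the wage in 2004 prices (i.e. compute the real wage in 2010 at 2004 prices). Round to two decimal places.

Real = Nominal ÷ (Index/100) = 45748.42 ÷ (82.5/100)
     = 45748.42 ÷ 0.825 = 55452.6303

55452.63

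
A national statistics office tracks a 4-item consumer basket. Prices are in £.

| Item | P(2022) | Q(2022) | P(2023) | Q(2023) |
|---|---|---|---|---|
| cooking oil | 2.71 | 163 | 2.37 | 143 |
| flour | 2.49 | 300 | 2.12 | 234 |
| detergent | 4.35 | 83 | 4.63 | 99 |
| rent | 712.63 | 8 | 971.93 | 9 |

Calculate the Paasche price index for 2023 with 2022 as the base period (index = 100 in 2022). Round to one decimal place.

Paasche price index uses current-period quantities as weights.
ΣP(2023)·Q(2023) = 2.37×143 + 2.12×234 + 4.63×99 + 971.93×9 = 338.91 + 496.08 + 458.37 + 8747.37 = 10040.73
ΣP(2022)·Q(2023) = 2.71×143 + 2.49×234 + 4.35×99 + 712.63×9 = 387.53 + 582.66 + 430.65 + 6413.67 = 7814.51
Index = 10040.73 / 7814.51 × 100 = 128.4883

128.5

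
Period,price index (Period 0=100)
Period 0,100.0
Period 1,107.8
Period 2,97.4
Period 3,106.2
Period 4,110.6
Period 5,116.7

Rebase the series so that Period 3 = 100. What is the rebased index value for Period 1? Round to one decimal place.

101.5

Rebased(Period 1) = 107.8 / 106.2 × 100 = 101.5066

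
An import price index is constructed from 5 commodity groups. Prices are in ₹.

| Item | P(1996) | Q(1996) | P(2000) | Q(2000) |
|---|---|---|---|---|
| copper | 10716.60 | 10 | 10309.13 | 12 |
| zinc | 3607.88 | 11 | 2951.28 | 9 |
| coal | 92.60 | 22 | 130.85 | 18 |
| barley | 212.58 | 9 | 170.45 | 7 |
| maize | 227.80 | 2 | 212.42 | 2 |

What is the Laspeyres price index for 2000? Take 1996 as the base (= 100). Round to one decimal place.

92.8

Laspeyres price index uses base-period quantities as weights.
ΣP(2000)·Q(1996) = 10309.13×10 + 2951.28×11 + 130.85×22 + 170.45×9 + 212.42×2 = 103091.3 + 32464.08 + 2878.7 + 1534.05 + 424.84 = 140392.97
ΣP(1996)·Q(1996) = 10716.60×10 + 3607.88×11 + 92.60×22 + 212.58×9 + 227.80×2 = 107166 + 39686.68 + 2037.2 + 1913.22 + 455.6 = 151258.7
Index = 140392.97 / 151258.7 × 100 = 92.8165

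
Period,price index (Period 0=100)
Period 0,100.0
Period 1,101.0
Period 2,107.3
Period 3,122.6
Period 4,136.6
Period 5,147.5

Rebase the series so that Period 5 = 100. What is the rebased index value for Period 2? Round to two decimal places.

72.75

Rebased(Period 2) = 107.3 / 147.5 × 100 = 72.7458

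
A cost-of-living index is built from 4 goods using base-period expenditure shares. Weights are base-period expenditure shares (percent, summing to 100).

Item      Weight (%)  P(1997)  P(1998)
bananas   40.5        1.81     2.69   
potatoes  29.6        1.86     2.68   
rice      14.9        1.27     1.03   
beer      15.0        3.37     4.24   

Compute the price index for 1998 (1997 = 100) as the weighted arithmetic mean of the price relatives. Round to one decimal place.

133.8

bananas: 40.5 × (2.69/1.81) = 40.5 × 1.486188 = 60.1906
potatoes: 29.6 × (2.68/1.86) = 29.6 × 1.440860 = 42.6495
rice: 14.9 × (1.03/1.27) = 14.9 × 0.811024 = 12.0843
beer: 15.0 × (4.24/3.37) = 15.0 × 1.258160 = 18.8724
Index = Σ wᵢ·(p₁ᵢ/p₀ᵢ) = 60.1906 + 42.6495 + 12.0843 + 18.8724 = 133.7967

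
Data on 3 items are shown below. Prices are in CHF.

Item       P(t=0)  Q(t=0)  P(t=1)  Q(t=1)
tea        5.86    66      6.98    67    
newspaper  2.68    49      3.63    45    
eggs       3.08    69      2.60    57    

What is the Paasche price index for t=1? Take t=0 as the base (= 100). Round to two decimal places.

113.13

Paasche price index uses current-period quantities as weights.
ΣP(t=1)·Q(t=1) = 6.98×67 + 3.63×45 + 2.60×57 = 467.66 + 163.35 + 148.2 = 779.21
ΣP(t=0)·Q(t=1) = 5.86×67 + 2.68×45 + 3.08×57 = 392.62 + 120.6 + 175.56 = 688.78
Index = 779.21 / 688.78 × 100 = 113.1290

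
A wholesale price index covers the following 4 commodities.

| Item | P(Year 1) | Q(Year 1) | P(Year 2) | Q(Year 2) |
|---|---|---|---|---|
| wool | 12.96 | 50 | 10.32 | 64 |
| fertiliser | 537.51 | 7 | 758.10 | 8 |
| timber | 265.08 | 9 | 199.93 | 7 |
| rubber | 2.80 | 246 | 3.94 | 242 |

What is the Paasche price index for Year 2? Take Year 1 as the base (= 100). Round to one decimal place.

Paasche price index uses current-period quantities as weights.
ΣP(Year 2)·Q(Year 2) = 10.32×64 + 758.10×8 + 199.93×7 + 3.94×242 = 660.48 + 6064.8 + 1399.51 + 953.48 = 9078.27
ΣP(Year 1)·Q(Year 2) = 12.96×64 + 537.51×8 + 265.08×7 + 2.80×242 = 829.44 + 4300.08 + 1855.56 + 677.6 = 7662.68
Index = 9078.27 / 7662.68 × 100 = 118.4738

118.5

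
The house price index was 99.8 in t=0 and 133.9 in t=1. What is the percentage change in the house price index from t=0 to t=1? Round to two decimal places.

34.17%

Change = (133.9 − 99.8) / 99.8 × 100
       = 34.1 / 99.8 × 100 = 34.1683%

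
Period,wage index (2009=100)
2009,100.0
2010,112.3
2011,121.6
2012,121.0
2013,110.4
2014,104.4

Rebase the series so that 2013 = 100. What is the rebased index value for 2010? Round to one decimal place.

101.7

Rebased(2010) = 112.3 / 110.4 × 100 = 101.7210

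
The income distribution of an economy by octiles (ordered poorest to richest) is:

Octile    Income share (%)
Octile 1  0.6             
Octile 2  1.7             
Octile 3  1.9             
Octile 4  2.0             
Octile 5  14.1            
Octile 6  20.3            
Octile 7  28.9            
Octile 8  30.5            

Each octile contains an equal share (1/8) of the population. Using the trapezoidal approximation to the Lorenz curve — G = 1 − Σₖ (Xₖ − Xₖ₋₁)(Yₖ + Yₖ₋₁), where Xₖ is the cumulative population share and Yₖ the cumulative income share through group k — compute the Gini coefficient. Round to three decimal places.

0.516

Cumulative income shares Yₖ: 0.0060, 0.0230, 0.0420, 0.0620, 0.2030, 0.4060, 0.6950, 1.0000
Σ (Xₖ−Xₖ₋₁)(Yₖ+Yₖ₋₁) = (1/8)(0.0060+0.0000) + (1/8)(0.0230+0.0060) + (1/8)(0.0420+0.0230) + (1/8)(0.0620+0.0420) + (1/8)(0.2030+0.0620) + (1/8)(0.4060+0.2030) + (1/8)(0.6950+0.4060) + (1/8)(1.0000+0.6950)
  = 0.0008 + 0.0036 + 0.0081 + 0.0130 + 0.0331 + 0.0761 + 0.1376 + 0.2119 = 0.4843
G = 1 − 0.4843 = 0.5157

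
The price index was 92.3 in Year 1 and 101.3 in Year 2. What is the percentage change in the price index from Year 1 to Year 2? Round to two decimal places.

Change = (101.3 − 92.3) / 92.3 × 100
       = 9.0 / 92.3 × 100 = 9.7508%

9.75%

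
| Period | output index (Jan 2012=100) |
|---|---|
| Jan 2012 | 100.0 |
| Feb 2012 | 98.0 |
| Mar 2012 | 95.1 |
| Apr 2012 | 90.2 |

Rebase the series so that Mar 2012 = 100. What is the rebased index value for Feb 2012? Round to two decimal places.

Rebased(Feb 2012) = 98.0 / 95.1 × 100 = 103.0494

103.05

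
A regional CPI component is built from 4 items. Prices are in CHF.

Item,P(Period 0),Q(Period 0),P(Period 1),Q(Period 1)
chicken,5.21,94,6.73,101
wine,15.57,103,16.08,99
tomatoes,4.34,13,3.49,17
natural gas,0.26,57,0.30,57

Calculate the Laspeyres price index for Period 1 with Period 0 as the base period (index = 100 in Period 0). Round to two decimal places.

Laspeyres price index uses base-period quantities as weights.
ΣP(Period 1)·Q(Period 0) = 6.73×94 + 16.08×103 + 3.49×13 + 0.30×57 = 632.62 + 1656.24 + 45.37 + 17.1 = 2351.33
ΣP(Period 0)·Q(Period 0) = 5.21×94 + 15.57×103 + 4.34×13 + 0.26×57 = 489.74 + 1603.71 + 56.42 + 14.82 = 2164.69
Index = 2351.33 / 2164.69 × 100 = 108.6220

108.62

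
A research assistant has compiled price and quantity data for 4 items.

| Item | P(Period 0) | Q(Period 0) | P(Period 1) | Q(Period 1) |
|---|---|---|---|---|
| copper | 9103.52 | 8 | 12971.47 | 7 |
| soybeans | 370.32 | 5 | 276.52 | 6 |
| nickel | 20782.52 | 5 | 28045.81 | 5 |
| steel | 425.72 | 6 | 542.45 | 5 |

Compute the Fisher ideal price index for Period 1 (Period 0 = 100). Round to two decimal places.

Laspeyres component (base-period weights):
ΣP(Period 1)Q(Period 0) = 12971.47×8 + 276.52×5 + 28045.81×5 + 542.45×6 = 103771.76 + 1382.6 + 140229.05 + 3254.7 = 248638.11
ΣP(Period 0)Q(Period 0) = 9103.52×8 + 370.32×5 + 20782.52×5 + 425.72×6 = 72828.16 + 1851.6 + 103912.6 + 2554.32 = 181146.68
L = 248638.11 / 181146.68 × 100 = 137.2579
Paasche component (current-period weights):
ΣP(Period 1)Q(Period 1) = 12971.47×7 + 276.52×6 + 28045.81×5 + 542.45×5 = 90800.29 + 1659.12 + 140229.05 + 2712.25 = 235400.71
ΣP(Period 0)Q(Period 1) = 9103.52×7 + 370.32×6 + 20782.52×5 + 425.72×5 = 63724.64 + 2221.92 + 103912.6 + 2128.6 = 171987.76
P = 235400.71 / 171987.76 × 100 = 136.8706
Fisher = √(L × P) = √(137.2579 × 136.8706) = 137.0641

137.06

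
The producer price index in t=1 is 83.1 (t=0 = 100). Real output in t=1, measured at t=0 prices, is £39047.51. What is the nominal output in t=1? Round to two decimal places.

Nominal = Real × (Index/100) = 39047.51 × (83.1/100)
        = 39047.51 × 0.831 = 32448.4808

32448.48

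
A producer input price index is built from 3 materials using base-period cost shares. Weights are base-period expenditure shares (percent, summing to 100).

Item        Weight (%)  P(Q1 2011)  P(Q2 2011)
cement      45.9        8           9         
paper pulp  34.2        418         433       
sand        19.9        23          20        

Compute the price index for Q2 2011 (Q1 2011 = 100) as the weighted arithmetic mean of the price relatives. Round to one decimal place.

cement: 45.9 × (9/8) = 45.9 × 1.125000 = 51.6375
paper pulp: 34.2 × (433/418) = 34.2 × 1.035885 = 35.4273
sand: 19.9 × (20/23) = 19.9 × 0.869565 = 17.3043
Index = Σ wᵢ·(p₁ᵢ/p₀ᵢ) = 51.6375 + 35.4273 + 17.3043 = 104.3691

104.4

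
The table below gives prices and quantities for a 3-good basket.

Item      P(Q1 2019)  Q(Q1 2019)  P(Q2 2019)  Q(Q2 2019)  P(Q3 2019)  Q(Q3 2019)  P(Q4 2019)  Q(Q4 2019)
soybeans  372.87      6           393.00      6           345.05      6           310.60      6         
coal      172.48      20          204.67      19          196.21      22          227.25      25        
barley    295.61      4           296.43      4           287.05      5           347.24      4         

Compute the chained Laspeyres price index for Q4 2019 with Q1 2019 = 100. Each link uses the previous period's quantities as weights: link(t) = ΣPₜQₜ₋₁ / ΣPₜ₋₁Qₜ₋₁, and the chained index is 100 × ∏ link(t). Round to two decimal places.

Link Q1 2019→Q2 2019:
ΣP(Q2 2019)Q(Q1 2019) = 393.00×6 + 204.67×20 + 296.43×4 = 2358 + 4093.4 + 1185.72 = 7637.12
ΣP(Q1 2019)Q(Q1 2019) = 372.87×6 + 172.48×20 + 295.61×4 = 2237.22 + 3449.6 + 1182.44 = 6869.26
link = 7637.12/6869.26 = 1.111782
Link Q2 2019→Q3 2019:
ΣP(Q3 2019)Q(Q2 2019) = 345.05×6 + 196.21×19 + 287.05×4 = 2070.3 + 3727.99 + 1148.2 = 6946.49
ΣP(Q2 2019)Q(Q2 2019) = 393.00×6 + 204.67×19 + 296.43×4 = 2358 + 3888.73 + 1185.72 = 7432.45
link = 6946.49/7432.45 = 0.934616
Link Q3 2019→Q4 2019:
ΣP(Q4 2019)Q(Q3 2019) = 310.60×6 + 227.25×22 + 347.24×5 = 1863.6 + 4999.5 + 1736.2 = 8599.3
ΣP(Q3 2019)Q(Q3 2019) = 345.05×6 + 196.21×22 + 287.05×5 = 2070.3 + 4316.62 + 1435.25 = 7822.17
link = 8599.3/7822.17 = 1.099350
Chained index = 100 × 1.111782 × 0.934616 × 1.099350 = 114.2323

114.23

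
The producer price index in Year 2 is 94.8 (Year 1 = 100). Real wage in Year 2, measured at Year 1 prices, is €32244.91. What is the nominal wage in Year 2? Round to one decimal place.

30568.2

Nominal = Real × (Index/100) = 32244.91 × (94.8/100)
        = 32244.91 × 0.948 = 30568.1747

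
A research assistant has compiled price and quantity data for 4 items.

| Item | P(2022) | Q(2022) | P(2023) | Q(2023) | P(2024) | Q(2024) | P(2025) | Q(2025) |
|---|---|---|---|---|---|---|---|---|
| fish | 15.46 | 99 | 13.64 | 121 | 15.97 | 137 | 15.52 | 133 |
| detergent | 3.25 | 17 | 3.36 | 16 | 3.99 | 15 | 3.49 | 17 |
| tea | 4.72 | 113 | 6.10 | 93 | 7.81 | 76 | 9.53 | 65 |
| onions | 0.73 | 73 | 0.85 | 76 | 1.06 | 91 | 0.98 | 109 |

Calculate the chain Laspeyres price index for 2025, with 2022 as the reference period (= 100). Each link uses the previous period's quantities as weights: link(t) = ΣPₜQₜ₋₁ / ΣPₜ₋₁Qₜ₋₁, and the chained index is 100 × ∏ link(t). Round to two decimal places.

121.44

Link 2022→2023:
ΣP(2023)Q(2022) = 13.64×99 + 3.36×17 + 6.10×113 + 0.85×73 = 1350.36 + 57.12 + 689.3 + 62.05 = 2158.83
ΣP(2022)Q(2022) = 15.46×99 + 3.25×17 + 4.72×113 + 0.73×73 = 1530.54 + 55.25 + 533.36 + 53.29 = 2172.44
link = 2158.83/2172.44 = 0.993735
Link 2023→2024:
ΣP(2024)Q(2023) = 15.97×121 + 3.99×16 + 7.81×93 + 1.06×76 = 1932.37 + 63.84 + 726.33 + 80.56 = 2803.1
ΣP(2023)Q(2023) = 13.64×121 + 3.36×16 + 6.10×93 + 0.85×76 = 1650.44 + 53.76 + 567.3 + 64.6 = 2336.1
link = 2803.1/2336.1 = 1.199906
Link 2024→2025:
ΣP(2025)Q(2024) = 15.52×137 + 3.49×15 + 9.53×76 + 0.98×91 = 2126.24 + 52.35 + 724.28 + 89.18 = 2992.05
ΣP(2024)Q(2024) = 15.97×137 + 3.99×15 + 7.81×76 + 1.06×91 = 2187.89 + 59.85 + 593.56 + 96.46 = 2937.76
link = 2992.05/2937.76 = 1.018480
Chained index = 100 × 0.993735 × 1.199906 × 1.018480 = 121.4424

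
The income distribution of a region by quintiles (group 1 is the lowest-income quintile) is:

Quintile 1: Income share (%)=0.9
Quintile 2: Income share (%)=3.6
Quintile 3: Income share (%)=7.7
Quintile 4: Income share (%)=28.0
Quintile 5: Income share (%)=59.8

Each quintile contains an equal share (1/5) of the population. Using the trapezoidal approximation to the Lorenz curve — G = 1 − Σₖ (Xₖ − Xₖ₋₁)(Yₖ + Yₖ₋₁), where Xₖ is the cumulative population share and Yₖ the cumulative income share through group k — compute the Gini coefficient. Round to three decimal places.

0.569

Cumulative income shares Yₖ: 0.0090, 0.0450, 0.1220, 0.4020, 1.0000
Σ (Xₖ−Xₖ₋₁)(Yₖ+Yₖ₋₁) = (1/5)(0.0090+0.0000) + (1/5)(0.0450+0.0090) + (1/5)(0.1220+0.0450) + (1/5)(0.4020+0.1220) + (1/5)(1.0000+0.4020)
  = 0.0018 + 0.0108 + 0.0334 + 0.1048 + 0.2804 = 0.4312
G = 1 − 0.4312 = 0.5688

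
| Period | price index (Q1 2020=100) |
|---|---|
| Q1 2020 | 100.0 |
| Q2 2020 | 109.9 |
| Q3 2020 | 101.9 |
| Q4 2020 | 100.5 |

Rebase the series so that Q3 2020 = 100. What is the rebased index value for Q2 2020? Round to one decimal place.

107.9

Rebased(Q2 2020) = 109.9 / 101.9 × 100 = 107.8508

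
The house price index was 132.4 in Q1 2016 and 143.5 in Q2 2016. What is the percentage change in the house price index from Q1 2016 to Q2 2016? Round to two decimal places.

8.38%

Change = (143.5 − 132.4) / 132.4 × 100
       = 11.1 / 132.4 × 100 = 8.3837%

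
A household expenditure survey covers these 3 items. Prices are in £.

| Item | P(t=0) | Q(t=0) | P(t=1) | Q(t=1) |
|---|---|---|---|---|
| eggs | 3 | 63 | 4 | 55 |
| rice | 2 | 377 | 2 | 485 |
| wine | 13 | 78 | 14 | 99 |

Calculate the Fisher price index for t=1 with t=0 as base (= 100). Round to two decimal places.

106.78

Laspeyres component (base-period weights):
ΣP(t=1)Q(t=0) = 4×63 + 2×377 + 14×78 = 252 + 754 + 1092 = 2098
ΣP(t=0)Q(t=0) = 3×63 + 2×377 + 13×78 = 189 + 754 + 1014 = 1957
L = 2098 / 1957 × 100 = 107.2049
Paasche component (current-period weights):
ΣP(t=1)Q(t=1) = 4×55 + 2×485 + 14×99 = 220 + 970 + 1386 = 2576
ΣP(t=0)Q(t=1) = 3×55 + 2×485 + 13×99 = 165 + 970 + 1287 = 2422
P = 2576 / 2422 × 100 = 106.3584
Fisher = √(L × P) = √(107.2049 × 106.3584) = 106.7808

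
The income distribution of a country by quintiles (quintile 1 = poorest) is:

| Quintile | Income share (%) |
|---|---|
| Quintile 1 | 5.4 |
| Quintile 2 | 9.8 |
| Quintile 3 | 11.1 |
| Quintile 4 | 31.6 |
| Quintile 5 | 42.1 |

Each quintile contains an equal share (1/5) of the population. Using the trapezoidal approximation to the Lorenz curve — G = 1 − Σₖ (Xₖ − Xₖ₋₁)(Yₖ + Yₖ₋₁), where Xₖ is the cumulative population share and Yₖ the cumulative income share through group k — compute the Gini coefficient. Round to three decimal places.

Cumulative income shares Yₖ: 0.0540, 0.1520, 0.2630, 0.5790, 1.0000
Σ (Xₖ−Xₖ₋₁)(Yₖ+Yₖ₋₁) = (1/5)(0.0540+0.0000) + (1/5)(0.1520+0.0540) + (1/5)(0.2630+0.1520) + (1/5)(0.5790+0.2630) + (1/5)(1.0000+0.5790)
  = 0.0108 + 0.0412 + 0.0830 + 0.1684 + 0.3158 = 0.6192
G = 1 − 0.6192 = 0.3808

0.381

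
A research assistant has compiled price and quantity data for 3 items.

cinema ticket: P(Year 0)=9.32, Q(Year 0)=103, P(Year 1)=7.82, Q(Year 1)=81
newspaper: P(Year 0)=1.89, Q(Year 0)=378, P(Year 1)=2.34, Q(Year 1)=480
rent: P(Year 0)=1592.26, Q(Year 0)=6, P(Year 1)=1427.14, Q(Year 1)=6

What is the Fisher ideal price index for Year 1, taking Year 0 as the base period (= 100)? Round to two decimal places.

Laspeyres component (base-period weights):
ΣP(Year 1)Q(Year 0) = 7.82×103 + 2.34×378 + 1427.14×6 = 805.46 + 884.52 + 8562.84 = 10252.82
ΣP(Year 0)Q(Year 0) = 9.32×103 + 1.89×378 + 1592.26×6 = 959.96 + 714.42 + 9553.56 = 11227.94
L = 10252.82 / 11227.94 × 100 = 91.3152
Paasche component (current-period weights):
ΣP(Year 1)Q(Year 1) = 7.82×81 + 2.34×480 + 1427.14×6 = 633.42 + 1123.2 + 8562.84 = 10319.46
ΣP(Year 0)Q(Year 1) = 9.32×81 + 1.89×480 + 1592.26×6 = 754.92 + 907.2 + 9553.56 = 11215.68
P = 10319.46 / 11215.68 × 100 = 92.0092
Fisher = √(L × P) = √(91.3152 × 92.0092) = 91.6616

91.66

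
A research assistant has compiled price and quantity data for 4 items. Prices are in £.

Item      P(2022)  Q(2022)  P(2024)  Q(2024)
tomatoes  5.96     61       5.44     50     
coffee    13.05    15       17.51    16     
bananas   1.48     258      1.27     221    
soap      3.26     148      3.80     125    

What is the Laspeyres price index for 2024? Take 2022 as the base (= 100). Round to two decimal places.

Laspeyres price index uses base-period quantities as weights.
ΣP(2024)·Q(2022) = 5.44×61 + 17.51×15 + 1.27×258 + 3.80×148 = 331.84 + 262.65 + 327.66 + 562.4 = 1484.55
ΣP(2022)·Q(2022) = 5.96×61 + 13.05×15 + 1.48×258 + 3.26×148 = 363.56 + 195.75 + 381.84 + 482.48 = 1423.63
Index = 1484.55 / 1423.63 × 100 = 104.2792

104.28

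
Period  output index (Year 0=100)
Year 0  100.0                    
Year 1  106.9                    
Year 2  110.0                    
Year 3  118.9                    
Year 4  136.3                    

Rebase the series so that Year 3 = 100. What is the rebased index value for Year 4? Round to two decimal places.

Rebased(Year 4) = 136.3 / 118.9 × 100 = 114.6341

114.63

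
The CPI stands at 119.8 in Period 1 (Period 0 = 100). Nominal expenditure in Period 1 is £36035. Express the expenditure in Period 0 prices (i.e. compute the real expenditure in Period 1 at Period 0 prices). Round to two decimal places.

Real = Nominal ÷ (Index/100) = 36035 ÷ (119.8/100)
     = 36035 ÷ 1.198 = 30079.2988

30079.30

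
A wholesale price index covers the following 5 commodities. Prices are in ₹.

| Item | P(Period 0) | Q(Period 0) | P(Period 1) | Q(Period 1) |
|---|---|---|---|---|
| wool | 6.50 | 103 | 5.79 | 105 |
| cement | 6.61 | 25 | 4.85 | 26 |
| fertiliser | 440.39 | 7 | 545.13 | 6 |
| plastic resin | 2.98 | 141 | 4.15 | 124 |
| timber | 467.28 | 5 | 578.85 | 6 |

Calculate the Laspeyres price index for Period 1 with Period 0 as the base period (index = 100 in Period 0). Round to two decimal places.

Laspeyres price index uses base-period quantities as weights.
ΣP(Period 1)·Q(Period 0) = 5.79×103 + 4.85×25 + 545.13×7 + 4.15×141 + 578.85×5 = 596.37 + 121.25 + 3815.91 + 585.15 + 2894.25 = 8012.93
ΣP(Period 0)·Q(Period 0) = 6.50×103 + 6.61×25 + 440.39×7 + 2.98×141 + 467.28×5 = 669.5 + 165.25 + 3082.73 + 420.18 + 2336.4 = 6674.06
Index = 8012.93 / 6674.06 × 100 = 120.0608

120.06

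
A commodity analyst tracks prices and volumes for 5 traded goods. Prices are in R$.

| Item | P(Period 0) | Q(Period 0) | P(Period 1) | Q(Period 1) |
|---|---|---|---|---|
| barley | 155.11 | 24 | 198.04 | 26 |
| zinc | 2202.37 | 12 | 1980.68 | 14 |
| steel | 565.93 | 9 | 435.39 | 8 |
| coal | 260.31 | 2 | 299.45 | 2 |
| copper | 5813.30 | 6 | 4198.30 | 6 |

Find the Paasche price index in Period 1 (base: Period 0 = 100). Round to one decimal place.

83.1

Paasche price index uses current-period quantities as weights.
ΣP(Period 1)·Q(Period 1) = 198.04×26 + 1980.68×14 + 435.39×8 + 299.45×2 + 4198.30×6 = 5149.04 + 27729.52 + 3483.12 + 598.9 + 25189.8 = 62150.38
ΣP(Period 0)·Q(Period 1) = 155.11×26 + 2202.37×14 + 565.93×8 + 260.31×2 + 5813.30×6 = 4032.86 + 30833.18 + 4527.44 + 520.62 + 34879.8 = 74793.9
Index = 62150.38 / 74793.9 × 100 = 83.0955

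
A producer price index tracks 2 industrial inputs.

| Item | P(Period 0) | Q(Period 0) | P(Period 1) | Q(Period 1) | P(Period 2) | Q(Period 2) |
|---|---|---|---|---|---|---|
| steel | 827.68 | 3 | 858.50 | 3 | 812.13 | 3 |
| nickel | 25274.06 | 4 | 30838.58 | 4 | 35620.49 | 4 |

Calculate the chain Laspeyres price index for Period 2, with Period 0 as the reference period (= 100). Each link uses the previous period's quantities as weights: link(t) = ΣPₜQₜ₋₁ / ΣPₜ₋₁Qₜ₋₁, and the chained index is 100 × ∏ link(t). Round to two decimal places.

Link Period 0→Period 1:
ΣP(Period 1)Q(Period 0) = 858.50×3 + 30838.58×4 = 2575.5 + 123354.32 = 125929.82
ΣP(Period 0)Q(Period 0) = 827.68×3 + 25274.06×4 = 2483.04 + 101096.24 = 103579.28
link = 125929.82/103579.28 = 1.215782
Link Period 1→Period 2:
ΣP(Period 2)Q(Period 1) = 812.13×3 + 35620.49×4 = 2436.39 + 142481.96 = 144918.35
ΣP(Period 1)Q(Period 1) = 858.50×3 + 30838.58×4 = 2575.5 + 123354.32 = 125929.82
link = 144918.35/125929.82 = 1.150787
Chained index = 100 × 1.215782 × 1.150787 = 139.9106

139.91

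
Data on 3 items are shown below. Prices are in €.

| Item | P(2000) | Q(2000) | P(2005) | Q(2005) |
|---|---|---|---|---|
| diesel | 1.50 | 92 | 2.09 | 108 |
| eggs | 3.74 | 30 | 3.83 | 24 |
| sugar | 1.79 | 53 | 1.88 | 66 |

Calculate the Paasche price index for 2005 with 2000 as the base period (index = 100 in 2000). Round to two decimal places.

119.42

Paasche price index uses current-period quantities as weights.
ΣP(2005)·Q(2005) = 2.09×108 + 3.83×24 + 1.88×66 = 225.72 + 91.92 + 124.08 = 441.72
ΣP(2000)·Q(2005) = 1.50×108 + 3.74×24 + 1.79×66 = 162 + 89.76 + 118.14 = 369.9
Index = 441.72 / 369.9 × 100 = 119.4161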